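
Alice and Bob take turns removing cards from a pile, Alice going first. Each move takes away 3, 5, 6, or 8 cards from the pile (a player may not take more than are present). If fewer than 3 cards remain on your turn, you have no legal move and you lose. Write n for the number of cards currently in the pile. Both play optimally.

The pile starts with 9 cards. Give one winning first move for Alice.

Classify positions by backward induction: terminal positions (no move available) are L. From any other position, the mover wins iff some move reaches an L.
n=0: no move → L
n=1: no move → L
n=2: no move → L
n=3: W (go to 0, an L position)
n=4: W (go to 1, an L position)
n=5: W (go to 2, an L position)
n=6: W (go to 1, an L position)
n=7: W (go to 2, an L position)
n=8: W (go to 2, an L position)
n=9: W (go to 1, an L position)
From 9, the L positions reachable in one move are: 1.

Remove 8, leaving 1.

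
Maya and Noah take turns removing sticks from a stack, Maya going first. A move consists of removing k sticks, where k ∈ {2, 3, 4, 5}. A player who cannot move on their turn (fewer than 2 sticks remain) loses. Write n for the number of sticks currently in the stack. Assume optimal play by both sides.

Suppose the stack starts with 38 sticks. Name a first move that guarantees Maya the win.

Remove 2, leaving 36.

Use the standard recursion: the mover loses at a terminal position; elsewhere, the mover wins exactly when some move hands the opponent an L position.
n=0: no move → L
n=1: no move → L
n=2: reaches L-position 0 → W
n=3: reaches L-position 1 → W
n=4: reaches L-position 1 → W
n=5: reaches L-position 1 → W
n=6: reaches L-position 1 → W
n=7: only reaches 5(W), 4(W), 3(W), 2(W), all W → L
n=8: only reaches 6(W), 5(W), 4(W), 3(W), all W → L
n=9: reaches L-position 7 → W
n=10: reaches L-position 8 → W
n=11: reaches L-position 8 → W
n=12: reaches L-position 8 → W
n=13: reaches L-position 8 → W
n=14: only reaches 12(W), 11(W), 10(W), 9(W), all W → L
n=15: only reaches 13(W), 12(W), 11(W), 10(W), all W → L
n=16: reaches L-position 14 → W
n=17: reaches L-position 15 → W
n=18: reaches L-position 15 → W
n=19: reaches L-position 15 → W
n=20: reaches L-position 15 → W
n=21: only reaches 19(W), 18(W), 17(W), 16(W), all W → L
n=22: only reaches 20(W), 19(W), 18(W), 17(W), all W → L
n=23: reaches L-position 21 → W
n=24: reaches L-position 22 → W
n=25: reaches L-position 22 → W
n=26: reaches L-position 22 → W
n=27: reaches L-position 22 → W
n=28: only reaches 26(W), 25(W), 24(W), 23(W), all W → L
n=29: only reaches 27(W), 26(W), 25(W), 24(W), all W → L
n=30: reaches L-position 28 → W
n=31: reaches L-position 29 → W
n=32: reaches L-position 29 → W
n=33: reaches L-position 29 → W
n=34: reaches L-position 29 → W
n=35: only reaches 33(W), 32(W), 31(W), 30(W), all W → L
n=36: only reaches 34(W), 33(W), 32(W), 31(W), all W → L
n=37: reaches L-position 35 → W
n=38: reaches L-position 36 → W
From 38, the L positions reachable in one move are: 36, 35. Any move reaching one of these is winning.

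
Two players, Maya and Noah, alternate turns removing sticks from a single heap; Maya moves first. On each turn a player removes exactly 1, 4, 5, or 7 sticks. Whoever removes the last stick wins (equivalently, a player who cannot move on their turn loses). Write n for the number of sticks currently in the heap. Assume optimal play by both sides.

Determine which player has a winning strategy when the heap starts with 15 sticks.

Positions with no move are L. A position that does have a move is losing for the player to move precisely when every available move leads to a winning position for the opponent. Fill in the labels:
n=0: no move → L
n=1: reaches L-position 0 → W
n=2: only reaches 1(W), which is W → L
n=3: reaches L-position 2 → W
n=4: reaches L-position 0 → W
n=5: reaches L-position 0 → W
n=6: reaches L-position 2 → W
n=7: reaches L-position 2 → W
n=8: only reaches 7(W), 4(W), 3(W), 1(W), all W → L
n=9: reaches L-position 8 → W
n=10: only reaches 9(W), 6(W), 5(W), 3(W), all W → L
n=11: reaches L-position 10 → W
n=12: reaches L-position 8 → W
n=13: reaches L-position 8 → W
n=14: reaches L-position 10 → W
n=15: reaches L-position 10 → W
From 15 Maya can remove 5, leaving 10, reaching an L position.

Maya wins.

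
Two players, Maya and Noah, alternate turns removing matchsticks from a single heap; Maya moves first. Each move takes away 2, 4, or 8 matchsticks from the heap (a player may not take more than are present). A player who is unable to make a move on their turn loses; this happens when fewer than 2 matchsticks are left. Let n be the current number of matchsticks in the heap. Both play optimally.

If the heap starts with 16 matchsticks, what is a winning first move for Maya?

Remove 4, leaving 12.

Classify positions by backward induction: terminal positions (no move available) are L. From any other position, the mover wins iff some move reaches an L.
n=0: no move → L
n=1: no move → L
n=2: can move to 0, which is L ⇒ W
n=3: can move to 1, which is L ⇒ W
n=4: can move to 0, which is L ⇒ W
n=5: can move to 1, which is L ⇒ W
n=6: moves to 4(W), 2(W); every one is W ⇒ L
n=7: moves to 5(W), 3(W); every one is W ⇒ L
n=8: can move to 6, which is L ⇒ W
n=9: can move to 7, which is L ⇒ W
n=10: can move to 6, which is L ⇒ W
n=11: can move to 7, which is L ⇒ W
n=12: moves to 10(W), 8(W), 4(W); every one is W ⇒ L
n=13: moves to 11(W), 9(W), 5(W); every one is W ⇒ L
n=14: can move to 12, which is L ⇒ W
n=15: can move to 13, which is L ⇒ W
n=16: can move to 12, which is L ⇒ W
From 16, the L positions reachable in one move are: 12.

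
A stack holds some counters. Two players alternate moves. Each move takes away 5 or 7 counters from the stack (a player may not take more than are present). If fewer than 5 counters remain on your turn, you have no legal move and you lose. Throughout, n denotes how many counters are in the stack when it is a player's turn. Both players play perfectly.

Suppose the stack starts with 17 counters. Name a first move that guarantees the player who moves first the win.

Classify positions by backward induction: terminal positions (no move available) are L. From any other position, the mover wins iff some move reaches an L.
n=0: no move → L
n=1: no move → L
n=2: no move → L
n=3: no move → L
n=4: no move → L
n=5: reaches L-position 0 → W
n=6: reaches L-position 1 → W
n=7: reaches L-position 2 → W
n=8: reaches L-position 3 → W
n=9: reaches L-position 4 → W
n=10: reaches L-position 3 → W
n=11: reaches L-position 4 → W
n=12: only reaches 7(W), 5(W), all W → L
n=13: only reaches 8(W), 6(W), all W → L
n=14: only reaches 9(W), 7(W), all W → L
n=15: only reaches 10(W), 8(W), all W → L
n=16: only reaches 11(W), 9(W), all W → L
n=17: reaches L-position 12 → W
From 17, the L positions reachable in one move are: 12.

Remove 5, leaving 12.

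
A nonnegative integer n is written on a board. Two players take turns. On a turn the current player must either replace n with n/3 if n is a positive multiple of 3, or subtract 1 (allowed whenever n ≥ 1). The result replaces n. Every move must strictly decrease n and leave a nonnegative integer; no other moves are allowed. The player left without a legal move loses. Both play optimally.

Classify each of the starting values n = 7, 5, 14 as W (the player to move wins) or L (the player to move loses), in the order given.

7: L, 5: W, 14: W

Positions with no move are L. A position that does have a move is losing for the player to move precisely when every available move leads to a winning position for the opponent. Fill in the labels:
n=0: no move → L
n=1: can move to 0, which is L ⇒ W
n=2: the only move is to 1(W), a W ⇒ L
n=3: can move to 2, which is L ⇒ W
n=4: the only move is to 3(W), a W ⇒ L
n=5: can move to 4, which is L ⇒ W
n=6: can move to 2, which is L ⇒ W
n=7: the only move is to 6(W), a W ⇒ L
n=8: can move to 7, which is L ⇒ W
n=9: moves to 3(W), 8(W); every one is W ⇒ L
n=10: can move to 9, which is L ⇒ W
n=11: the only move is to 10(W), a W ⇒ L
n=12: can move to 4, which is L ⇒ W
n=13: the only move is to 12(W), a W ⇒ L
n=14: can move to 13, which is L ⇒ W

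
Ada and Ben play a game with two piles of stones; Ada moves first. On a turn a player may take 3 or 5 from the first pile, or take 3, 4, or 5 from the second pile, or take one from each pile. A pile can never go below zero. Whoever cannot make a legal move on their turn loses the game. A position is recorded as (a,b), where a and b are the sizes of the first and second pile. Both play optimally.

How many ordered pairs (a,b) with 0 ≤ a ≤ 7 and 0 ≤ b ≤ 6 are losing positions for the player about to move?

20

Label each position W (a win for the player to move) or L (a loss). A position with no legal move is L; any other position is W exactly when some move reaches an L, and L when every move reaches a W.
Every move lowers a or b (never raises either), so fill the grid row by row in increasing a, and left to right within a row: each cell's successors are then already labelled.
      b=0  b=1  b=2  b=3  b=4  b=5  b=6
a=0:    L    L    L    W    W    W    W
a=1:    L    W    W    W    W    W    L
a=2:    L    W    L    W    W    W    W
a=3:    W    W    W    W    L    L    L
a=4:    W    L    L    L    W    W    W
a=5:    W    W    W    W    W    L    L
a=6:    W    L    L    L    W    W    W
a=7:    W    W    W    W    W    L    L
Cells with no legal move (terminal, hence L): (0,0), (0,1), (0,2), (1,0), (2,0).
The remaining L cells, each justified by listing all of its moves:
(1,6): L (options (1,3)(W), (1,2)(W), (1,1)(W), (0,5)(W) are all W)
(2,2): L (sole option (1,1)(W) is W)
(3,4): L (options (0,4)(W), (3,1)(W), (3,0)(W), (2,3)(W) are all W)
(3,5): L (options (0,5)(W), (3,2)(W), (3,1)(W), (3,0)(W), (2,4)(W) are all W)
(3,6): L (options (0,6)(W), (3,3)(W), (3,2)(W), (3,1)(W), (2,5)(W) are all W)
(4,1): L (options (1,1)(W), (3,0)(W) are all W)
(4,2): L (options (1,2)(W), (3,1)(W) are all W)
(4,3): L (options (1,3)(W), (4,0)(W), (3,2)(W) are all W)
(5,5): L (options (2,5)(W), (0,5)(W), (5,2)(W), (5,1)(W), (5,0)(W), (4,4)(W) are all W)
(5,6): L (options (2,6)(W), (0,6)(W), (5,3)(W), (5,2)(W), (5,1)(W), (4,5)(W) are all W)
(6,1): L (options (3,1)(W), (1,1)(W), (5,0)(W) are all W)
(6,2): L (options (3,2)(W), (1,2)(W), (5,1)(W) are all W)
(6,3): L (options (3,3)(W), (1,3)(W), (6,0)(W), (5,2)(W) are all W)
(7,5): L (options (4,5)(W), (2,5)(W), (7,2)(W), (7,1)(W), (7,0)(W), (6,4)(W) are all W)
(7,6): L (options (4,6)(W), (2,6)(W), (7,3)(W), (7,2)(W), (7,1)(W), (6,5)(W) are all W)
Every other cell has at least one move into one of the L cells above, so it is W.
L cells per row: a=0: 3, a=1: 2, a=2: 2, a=3: 3, a=4: 3, a=5: 2, a=6: 3, a=7: 2; total 20.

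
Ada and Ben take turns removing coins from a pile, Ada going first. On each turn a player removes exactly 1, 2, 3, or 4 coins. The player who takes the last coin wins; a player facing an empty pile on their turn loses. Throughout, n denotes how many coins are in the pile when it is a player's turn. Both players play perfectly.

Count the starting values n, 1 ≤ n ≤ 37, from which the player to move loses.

7

Positions with no move are L. A position that does have a move is losing for the player to move precisely when every available move leads to a winning position for the opponent. Fill in the labels:
n=0: no move → L
n=1: W (go to 0, an L position)
n=2: W (go to 0, an L position)
n=3: W (go to 0, an L position)
n=4: W (go to 0, an L position)
n=5: L (options 4(W), 3(W), 2(W), 1(W) are all W)
n=6: W (go to 5, an L position)
n=7: W (go to 5, an L position)
n=8: W (go to 5, an L position)
n=9: W (go to 5, an L position)
n=10: L (options 9(W), 8(W), 7(W), 6(W) are all W)
n=11: W (go to 10, an L position)
n=12: W (go to 10, an L position)
n=13: W (go to 10, an L position)
n=14: W (go to 10, an L position)
n=15: L (options 14(W), 13(W), 12(W), 11(W) are all W)
n=16: W (go to 15, an L position)
n=17: W (go to 15, an L position)
n=18: W (go to 15, an L position)
n=19: W (go to 15, an L position)
n=20: L (options 19(W), 18(W), 17(W), 16(W) are all W)
n=21: W (go to 20, an L position)
n=22: W (go to 20, an L position)
n=23: W (go to 20, an L position)
n=24: W (go to 20, an L position)
n=25: L (options 24(W), 23(W), 22(W), 21(W) are all W)
n=26: W (go to 25, an L position)
n=27: W (go to 25, an L position)
n=28: W (go to 25, an L position)
n=29: W (go to 25, an L position)
n=30: L (options 29(W), 28(W), 27(W), 26(W) are all W)
n=31: W (go to 30, an L position)
n=32: W (go to 30, an L position)
n=33: W (go to 30, an L position)
n=34: W (go to 30, an L position)
n=35: L (options 34(W), 33(W), 32(W), 31(W) are all W)
n=36: W (go to 35, an L position)
n=37: W (go to 35, an L position)
L entries with 1 ≤ n ≤ 37 (n=0 is outside the asked range and is not counted): n = 5, 10, 15, 20, 25, 30, 35; that makes 7.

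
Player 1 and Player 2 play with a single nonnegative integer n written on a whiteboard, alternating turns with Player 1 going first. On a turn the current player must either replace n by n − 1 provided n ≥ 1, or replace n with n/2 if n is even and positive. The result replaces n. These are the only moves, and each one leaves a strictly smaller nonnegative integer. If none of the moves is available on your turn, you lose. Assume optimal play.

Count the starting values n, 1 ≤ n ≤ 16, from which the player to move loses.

7

Classify positions by backward induction: terminal positions (no move available) are L. From any other position, the mover wins iff some move reaches an L.
n=0: no move → L
n=1: can move to 0, which is L ⇒ W
n=2: the only move is to 1(W), a W ⇒ L
n=3: can move to 2, which is L ⇒ W
n=4: can move to 2, which is L ⇒ W
n=5: the only move is to 4(W), a W ⇒ L
n=6: can move to 5, which is L ⇒ W
n=7: the only move is to 6(W), a W ⇒ L
n=8: can move to 7, which is L ⇒ W
n=9: the only move is to 8(W), a W ⇒ L
n=10: can move to 5, which is L ⇒ W
n=11: the only move is to 10(W), a W ⇒ L
n=12: can move to 11, which is L ⇒ W
n=13: the only move is to 12(W), a W ⇒ L
n=14: can move to 7, which is L ⇒ W
n=15: the only move is to 14(W), a W ⇒ L
n=16: can move to 15, which is L ⇒ W
L entries with 1 ≤ n ≤ 16 (n=0 is outside the asked range and is not counted): n = 2, 5, 7, 9, 11, 13, 15; that makes 7.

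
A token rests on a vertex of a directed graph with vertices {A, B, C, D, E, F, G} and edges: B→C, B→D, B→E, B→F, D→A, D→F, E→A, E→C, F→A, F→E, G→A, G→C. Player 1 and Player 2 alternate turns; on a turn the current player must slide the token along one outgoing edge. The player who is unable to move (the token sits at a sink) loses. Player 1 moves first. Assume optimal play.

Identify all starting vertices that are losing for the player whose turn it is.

A, C

Use the standard recursion: the mover loses at a terminal position; elsewhere, the mover wins exactly when some move hands the opponent an L position.
Every edge goes from a vertex to one that appears earlier in the order A, C, E, F, G, D, B, so processing vertices in that order labels each vertex after all of its successors.
A: no outgoing edge → L
C: no outgoing edge → L
E: →C(L), so W
F: →A(L), so W
G: →C(L), so W
D: →A(L), so W
B: →C(L), so W
The losing starting vertices are exactly the entries labelled L in this table (2 of them).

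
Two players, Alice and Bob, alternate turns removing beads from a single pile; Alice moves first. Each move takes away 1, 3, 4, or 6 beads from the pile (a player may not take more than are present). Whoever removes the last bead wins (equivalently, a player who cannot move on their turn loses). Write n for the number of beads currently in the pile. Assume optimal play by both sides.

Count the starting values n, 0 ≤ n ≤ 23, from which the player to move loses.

8

Work bottom-up. With no move the player to move loses. Otherwise the position is W if at least one move leads to an L position for the opponent, and L if every move leads to a W.
n=0: no move → L
n=1: reaches L-position 0 → W
n=2: only reaches 1(W), which is W → L
n=3: reaches L-position 2 → W
n=4: reaches L-position 0 → W
n=5: reaches L-position 2 → W
n=6: reaches L-position 2 → W
n=7: only reaches 6(W), 4(W), 3(W), 1(W), all W → L
n=8: reaches L-position 7 → W
n=9: only reaches 8(W), 6(W), 5(W), 3(W), all W → L
n=10: reaches L-position 9 → W
n=11: reaches L-position 7 → W
n=12: reaches L-position 9 → W
n=13: reaches L-position 9 → W
n=14: only reaches 13(W), 11(W), 10(W), 8(W), all W → L
n=15: reaches L-position 14 → W
n=16: only reaches 15(W), 13(W), 12(W), 10(W), all W → L
n=17: reaches L-position 16 → W
n=18: reaches L-position 14 → W
n=19: reaches L-position 16 → W
n=20: reaches L-position 16 → W
n=21: only reaches 20(W), 18(W), 17(W), 15(W), all W → L
n=22: reaches L-position 21 → W
n=23: only reaches 22(W), 20(W), 19(W), 17(W), all W → L
L entries with 0 ≤ n ≤ 23: n = 0, 2, 7, 9, 14, 16, 21, 23; that makes 8.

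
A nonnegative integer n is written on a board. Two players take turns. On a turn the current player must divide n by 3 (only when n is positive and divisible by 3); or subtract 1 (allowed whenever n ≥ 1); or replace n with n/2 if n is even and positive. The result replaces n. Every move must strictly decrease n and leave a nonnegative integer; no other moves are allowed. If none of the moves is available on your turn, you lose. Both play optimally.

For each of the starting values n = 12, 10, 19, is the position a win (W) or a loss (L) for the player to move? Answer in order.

12: W, 10: W, 19: L

Classify positions by backward induction: terminal positions (no move available) are L. From any other position, the mover wins iff some move reaches an L.
n=0: no move → L
n=1: can move to 0, which is L ⇒ W
n=2: the only move is to 1(W), a W ⇒ L
n=3: can move to 2, which is L ⇒ W
n=4: can move to 2, which is L ⇒ W
n=5: the only move is to 4(W), a W ⇒ L
n=6: can move to 2, which is L ⇒ W
n=7: the only move is to 6(W), a W ⇒ L
n=8: can move to 7, which is L ⇒ W
n=9: moves to 3(W), 8(W); every one is W ⇒ L
n=10: can move to 5, which is L ⇒ W
n=11: the only move is to 10(W), a W ⇒ L
n=12: can move to 11, which is L ⇒ W
n=13: the only move is to 12(W), a W ⇒ L
n=14: can move to 7, which is L ⇒ W
n=15: can move to 5, which is L ⇒ W
n=16: moves to 8(W), 15(W); every one is W ⇒ L
n=17: can move to 16, which is L ⇒ W
n=18: can move to 9, which is L ⇒ W
n=19: the only move is to 18(W), a W ⇒ L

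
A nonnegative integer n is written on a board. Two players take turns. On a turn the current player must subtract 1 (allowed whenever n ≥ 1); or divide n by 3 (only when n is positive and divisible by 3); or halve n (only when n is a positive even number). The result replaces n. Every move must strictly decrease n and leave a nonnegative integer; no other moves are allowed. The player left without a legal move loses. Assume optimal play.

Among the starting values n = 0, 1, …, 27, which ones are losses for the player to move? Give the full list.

0, 2, 5, 7, 9, 11, 13, 16, 19, 23, 25

Work bottom-up. With no move the player to move loses. Otherwise the position is W if at least one move leads to an L position for the opponent, and L if every move leads to a W.
n=0: no move → L
n=1: W (go to 0, an L position)
n=2: L (sole option 1(W) is W)
n=3: W (go to 2, an L position)
n=4: W (go to 2, an L position)
n=5: L (sole option 4(W) is W)
n=6: W (go to 2, an L position)
n=7: L (sole option 6(W) is W)
n=8: W (go to 7, an L position)
n=9: L (options 3(W), 8(W) are all W)
n=10: W (go to 5, an L position)
n=11: L (sole option 10(W) is W)
n=12: W (go to 11, an L position)
n=13: L (sole option 12(W) is W)
n=14: W (go to 7, an L position)
n=15: W (go to 5, an L position)
n=16: L (options 8(W), 15(W) are all W)
n=17: W (go to 16, an L position)
n=18: W (go to 9, an L position)
n=19: L (sole option 18(W) is W)
n=20: W (go to 19, an L position)
n=21: W (go to 7, an L position)
n=22: W (go to 11, an L position)
n=23: L (sole option 22(W) is W)
n=24: W (go to 23, an L position)
n=25: L (sole option 24(W) is W)
n=26: W (go to 13, an L position)
n=27: W (go to 9, an L position)
The losing starting values of n are exactly the entries labelled L in this table (11 of them).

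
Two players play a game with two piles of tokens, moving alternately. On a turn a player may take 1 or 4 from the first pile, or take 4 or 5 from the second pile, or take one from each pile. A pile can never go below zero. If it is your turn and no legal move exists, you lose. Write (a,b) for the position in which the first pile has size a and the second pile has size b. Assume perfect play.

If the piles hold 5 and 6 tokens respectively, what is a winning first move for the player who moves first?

Move to (1,6).

Classify positions by backward induction: terminal positions (no move available) are L. From any other position, the mover wins iff some move reaches an L.
No move ever increases a pile, so every position that can arise here has a ≤ 5 and b ≤ 6; it is enough to label the cells with 0 ≤ a ≤ 5 and 0 ≤ b ≤ 6.
Every move lowers a or b (never raises either), so fill the grid row by row in increasing a, and left to right within a row: each cell's successors are then already labelled.
      b=0  b=1  b=2  b=3  b=4  b=5  b=6
a=0:    L    L    L    L    W    W    W
a=1:    W    W    W    W    W    L    L
a=2:    L    L    L    L    W    W    W
a=3:    W    W    W    W    W    L    L
a=4:    W    W    W    W    L    W    W
a=5:    L    L    L    L    W    W    W
Cells with no legal move (terminal, hence L): (0,0), (0,1), (0,2), (0,3).
The remaining L cells, each justified by listing all of its moves:
(1,5): →(0,5)(W), (1,1)(W), (1,0)(W), (0,4)(W) — all W, so L
(1,6): →(0,6)(W), (1,2)(W), (1,1)(W), (0,5)(W) — all W, so L
(2,0): →(1,0)(W) only, which is W, so L
(2,1): →(1,1)(W), (1,0)(W) — all W, so L
(2,2): →(1,2)(W), (1,1)(W) — all W, so L
(2,3): →(1,3)(W), (1,2)(W) — all W, so L
(3,5): →(2,5)(W), (3,1)(W), (3,0)(W), (2,4)(W) — all W, so L
(3,6): →(2,6)(W), (3,2)(W), (3,1)(W), (2,5)(W) — all W, so L
(4,4): →(3,4)(W), (0,4)(W), (4,0)(W), (3,3)(W) — all W, so L
(5,0): →(4,0)(W), (1,0)(W) — all W, so L
(5,1): →(4,1)(W), (1,1)(W), (4,0)(W) — all W, so L
(5,2): →(4,2)(W), (1,2)(W), (4,1)(W) — all W, so L
(5,3): →(4,3)(W), (1,3)(W), (4,2)(W) — all W, so L
Every other cell has at least one move into one of the L cells above, so it is W.
From (5,6), the L positions reachable in one move are: (1,6), (5,2), (5,1). Any move reaching one of these is winning.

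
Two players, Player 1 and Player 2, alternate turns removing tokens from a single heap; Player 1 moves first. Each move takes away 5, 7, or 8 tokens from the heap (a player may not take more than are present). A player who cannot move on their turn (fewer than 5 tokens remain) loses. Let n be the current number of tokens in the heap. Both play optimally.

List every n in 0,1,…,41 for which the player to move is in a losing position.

0, 1, 2, 3, 4, 13, 14, 15, 16, 17, 26, 27, 28, 29, 30, 39, 40, 41

Build the W/L table. Terminal = L. A non-terminal position is W if it has a move to some L; otherwise it is L.
n=0: no move → L
n=1: no move → L
n=2: no move → L
n=3: no move → L
n=4: no move → L
n=5: →0(L), so W
n=6: →1(L), so W
n=7: →2(L), so W
n=8: →3(L), so W
n=9: →4(L), so W
n=10: →3(L), so W
n=11: →4(L), so W
n=12: →4(L), so W
n=13: →8(W), 6(W), 5(W) — all W, so L
n=14: →9(W), 7(W), 6(W) — all W, so L
n=15: →10(W), 8(W), 7(W) — all W, so L
n=16: →11(W), 9(W), 8(W) — all W, so L
n=17: →12(W), 10(W), 9(W) — all W, so L
n=18: →13(L), so W
n=19: →14(L), so W
n=20: →15(L), so W
n=21: →16(L), so W
n=22: →17(L), so W
n=23: →16(L), so W
n=24: →17(L), so W
n=25: →17(L), so W
n=26: →21(W), 19(W), 18(W) — all W, so L
n=27: →22(W), 20(W), 19(W) — all W, so L
n=28: →23(W), 21(W), 20(W) — all W, so L
n=29: →24(W), 22(W), 21(W) — all W, so L
n=30: →25(W), 23(W), 22(W) — all W, so L
n=31: →26(L), so W
n=32: →27(L), so W
n=33: →28(L), so W
n=34: →29(L), so W
n=35: →30(L), so W
n=36: →29(L), so W
n=37: →30(L), so W
n=38: →30(L), so W
n=39: →34(W), 32(W), 31(W) — all W, so L
n=40: →35(W), 33(W), 32(W) — all W, so L
n=41: →36(W), 34(W), 33(W) — all W, so L
The losing starting values of n are exactly the entries labelled L in this table (18 of them).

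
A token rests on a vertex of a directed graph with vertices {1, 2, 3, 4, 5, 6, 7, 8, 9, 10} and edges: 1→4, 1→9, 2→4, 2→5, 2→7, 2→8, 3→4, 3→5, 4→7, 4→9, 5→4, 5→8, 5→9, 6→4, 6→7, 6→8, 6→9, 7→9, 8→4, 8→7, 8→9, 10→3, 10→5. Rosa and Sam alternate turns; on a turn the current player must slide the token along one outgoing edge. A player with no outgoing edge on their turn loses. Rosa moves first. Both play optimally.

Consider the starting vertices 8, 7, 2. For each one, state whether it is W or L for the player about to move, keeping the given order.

Label each position W (a win for the player to move) or L (a loss). A position with no legal move is L; any other position is W exactly when some move reaches an L, and L when every move reaches a W.
Every edge goes from a vertex to one that appears earlier in the order 9, 7, 4, 1, 8, 5, 6, 3, 2, 10, so processing vertices in that order labels each vertex after all of its successors.
9: no outgoing edge → L
7: →9(L), so W
4: →9(L), so W
1: →9(L), so W
8: →9(L), so W
5: →9(L), so W
6: →9(L), so W
3: →5(W), 4(W) — all W, so L
2: →5(W), 8(W), 4(W), 7(W) — all W, so L
10: →3(L), so W

8: W, 7: W, 2: L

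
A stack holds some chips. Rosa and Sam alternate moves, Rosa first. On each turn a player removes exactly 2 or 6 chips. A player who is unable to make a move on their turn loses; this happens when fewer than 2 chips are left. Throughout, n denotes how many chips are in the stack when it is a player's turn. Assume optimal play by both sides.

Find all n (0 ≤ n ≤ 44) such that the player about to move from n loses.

0, 1, 4, 5, 8, 9, 12, 13, 16, 17, 20, 21, 24, 25, 28, 29, 32, 33, 36, 37, 40, 41, 44

Compute win/loss labels from the base case upward. A position with no move is L. Any other position is W if it can reach an L in one move, else L.
n=0: no move → L
n=1: no move → L
n=2: can move to 0, which is L ⇒ W
n=3: can move to 1, which is L ⇒ W
n=4: the only move is to 2(W), a W ⇒ L
n=5: the only move is to 3(W), a W ⇒ L
n=6: can move to 4, which is L ⇒ W
n=7: can move to 5, which is L ⇒ W
n=8: moves to 6(W), 2(W); every one is W ⇒ L
n=9: moves to 7(W), 3(W); every one is W ⇒ L
n=10: can move to 8, which is L ⇒ W
n=11: can move to 9, which is L ⇒ W
n=12: moves to 10(W), 6(W); every one is W ⇒ L
n=13: moves to 11(W), 7(W); every one is W ⇒ L
n=14: can move to 12, which is L ⇒ W
n=15: can move to 13, which is L ⇒ W
n=16: moves to 14(W), 10(W); every one is W ⇒ L
n=17: moves to 15(W), 11(W); every one is W ⇒ L
n=18: can move to 16, which is L ⇒ W
n=19: can move to 17, which is L ⇒ W
n=20: moves to 18(W), 14(W); every one is W ⇒ L
n=21: moves to 19(W), 15(W); every one is W ⇒ L
n=22: can move to 20, which is L ⇒ W
n=23: can move to 21, which is L ⇒ W
n=24: moves to 22(W), 18(W); every one is W ⇒ L
n=25: moves to 23(W), 19(W); every one is W ⇒ L
n=26: can move to 24, which is L ⇒ W
n=27: can move to 25, which is L ⇒ W
n=28: moves to 26(W), 22(W); every one is W ⇒ L
n=29: moves to 27(W), 23(W); every one is W ⇒ L
n=30: can move to 28, which is L ⇒ W
n=31: can move to 29, which is L ⇒ W
n=32: moves to 30(W), 26(W); every one is W ⇒ L
n=33: moves to 31(W), 27(W); every one is W ⇒ L
n=34: can move to 32, which is L ⇒ W
n=35: can move to 33, which is L ⇒ W
n=36: moves to 34(W), 30(W); every one is W ⇒ L
n=37: moves to 35(W), 31(W); every one is W ⇒ L
n=38: can move to 36, which is L ⇒ W
n=39: can move to 37, which is L ⇒ W
n=40: moves to 38(W), 34(W); every one is W ⇒ L
n=41: moves to 39(W), 35(W); every one is W ⇒ L
n=42: can move to 40, which is L ⇒ W
n=43: can move to 41, which is L ⇒ W
n=44: moves to 42(W), 38(W); every one is W ⇒ L
The losing starting values of n are exactly the entries labelled L in this table (23 of them).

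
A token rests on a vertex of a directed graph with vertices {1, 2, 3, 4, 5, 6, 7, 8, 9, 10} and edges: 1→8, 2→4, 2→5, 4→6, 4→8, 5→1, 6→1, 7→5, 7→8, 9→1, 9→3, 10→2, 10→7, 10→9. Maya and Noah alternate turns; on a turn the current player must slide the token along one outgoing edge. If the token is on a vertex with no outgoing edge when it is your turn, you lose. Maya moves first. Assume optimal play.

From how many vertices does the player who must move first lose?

5

Label each position W (a win for the player to move) or L (a loss). A position with no legal move is L; any other position is W exactly when some move reaches an L, and L when every move reaches a W.
Every edge goes from a vertex to one that appears earlier in the order 3, 8, 1, 6, 5, 9, 4, 2, 7, 10, so processing vertices in that order labels each vertex after all of its successors.
3: no outgoing edge → L
8: no outgoing edge → L
1: →8(L), so W
6: →1(W) only, which is W, so L
5: →1(W) only, which is W, so L
9: →3(L), so W
4: →6(L), so W
2: →5(L), so W
7: →5(L), so W
10: →7(W), 2(W), 9(W) — all W, so L
The L vertices are 3, 5, 6, 8, 10; that is 5 in all.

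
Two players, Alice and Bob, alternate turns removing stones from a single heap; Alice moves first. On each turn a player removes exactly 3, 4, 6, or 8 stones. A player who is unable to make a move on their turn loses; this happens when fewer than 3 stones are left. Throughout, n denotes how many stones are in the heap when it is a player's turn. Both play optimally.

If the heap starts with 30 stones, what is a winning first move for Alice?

Remove 6, leaving 24.

Classify positions by backward induction: terminal positions (no move available) are L. From any other position, the mover wins iff some move reaches an L.
n=0: no move → L
n=1: no move → L
n=2: no move → L
n=3: reaches L-position 0 → W
n=4: reaches L-position 1 → W
n=5: reaches L-position 2 → W
n=6: reaches L-position 2 → W
n=7: reaches L-position 1 → W
n=8: reaches L-position 2 → W
n=9: reaches L-position 1 → W
n=10: reaches L-position 2 → W
n=11: only reaches 8(W), 7(W), 5(W), 3(W), all W → L
n=12: only reaches 9(W), 8(W), 6(W), 4(W), all W → L
n=13: only reaches 10(W), 9(W), 7(W), 5(W), all W → L
n=14: reaches L-position 11 → W
n=15: reaches L-position 12 → W
n=16: reaches L-position 13 → W
n=17: reaches L-position 13 → W
n=18: reaches L-position 12 → W
n=19: reaches L-position 13 → W
n=20: reaches L-position 12 → W
n=21: reaches L-position 13 → W
n=22: only reaches 19(W), 18(W), 16(W), 14(W), all W → L
n=23: only reaches 20(W), 19(W), 17(W), 15(W), all W → L
n=24: only reaches 21(W), 20(W), 18(W), 16(W), all W → L
n=25: reaches L-position 22 → W
n=26: reaches L-position 23 → W
n=27: reaches L-position 24 → W
n=28: reaches L-position 24 → W
n=29: reaches L-position 23 → W
n=30: reaches L-position 24 → W
From 30, the L positions reachable in one move are: 24, 22. Any move reaching one of these is winning.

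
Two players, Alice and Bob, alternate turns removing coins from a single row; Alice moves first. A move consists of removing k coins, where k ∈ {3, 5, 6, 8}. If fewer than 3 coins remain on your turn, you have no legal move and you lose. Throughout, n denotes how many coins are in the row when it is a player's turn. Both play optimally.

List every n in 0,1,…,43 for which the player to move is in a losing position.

Label each position W (a win for the player to move) or L (a loss). A position with no legal move is L; any other position is W exactly when some move reaches an L, and L when every move reaches a W.
n=0: no move → L
n=1: no move → L
n=2: no move → L
n=3: can move to 0, which is L ⇒ W
n=4: can move to 1, which is L ⇒ W
n=5: can move to 2, which is L ⇒ W
n=6: can move to 1, which is L ⇒ W
n=7: can move to 2, which is L ⇒ W
n=8: can move to 2, which is L ⇒ W
n=9: can move to 1, which is L ⇒ W
n=10: can move to 2, which is L ⇒ W
n=11: moves to 8(W), 6(W), 5(W), 3(W); every one is W ⇒ L
n=12: moves to 9(W), 7(W), 6(W), 4(W); every one is W ⇒ L
n=13: moves to 10(W), 8(W), 7(W), 5(W); every one is W ⇒ L
n=14: can move to 11, which is L ⇒ W
n=15: can move to 12, which is L ⇒ W
n=16: can move to 13, which is L ⇒ W
n=17: can move to 12, which is L ⇒ W
n=18: can move to 13, which is L ⇒ W
n=19: can move to 13, which is L ⇒ W
n=20: can move to 12, which is L ⇒ W
n=21: can move to 13, which is L ⇒ W
n=22: moves to 19(W), 17(W), 16(W), 14(W); every one is W ⇒ L
n=23: moves to 20(W), 18(W), 17(W), 15(W); every one is W ⇒ L
n=24: moves to 21(W), 19(W), 18(W), 16(W); every one is W ⇒ L
n=25: can move to 22, which is L ⇒ W
n=26: can move to 23, which is L ⇒ W
n=27: can move to 24, which is L ⇒ W
n=28: can move to 23, which is L ⇒ W
n=29: can move to 24, which is L ⇒ W
n=30: can move to 24, which is L ⇒ W
n=31: can move to 23, which is L ⇒ W
n=32: can move to 24, which is L ⇒ W
n=33: moves to 30(W), 28(W), 27(W), 25(W); every one is W ⇒ L
n=34: moves to 31(W), 29(W), 28(W), 26(W); every one is W ⇒ L
n=35: moves to 32(W), 30(W), 29(W), 27(W); every one is W ⇒ L
n=36: can move to 33, which is L ⇒ W
n=37: can move to 34, which is L ⇒ W
n=38: can move to 35, which is L ⇒ W
n=39: can move to 34, which is L ⇒ W
n=40: can move to 35, which is L ⇒ W
n=41: can move to 35, which is L ⇒ W
n=42: can move to 34, which is L ⇒ W
n=43: can move to 35, which is L ⇒ W
Reading off the rows marked L gives the requested list; there are 12 such values of n.

0, 1, 2, 11, 12, 13, 22, 23, 24, 33, 34, 35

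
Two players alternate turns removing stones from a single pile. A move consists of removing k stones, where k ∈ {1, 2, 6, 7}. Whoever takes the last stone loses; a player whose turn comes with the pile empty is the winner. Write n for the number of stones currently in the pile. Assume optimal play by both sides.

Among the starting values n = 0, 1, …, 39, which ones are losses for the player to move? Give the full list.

1, 4, 9, 12, 17, 20, 25, 28, 33, 36

Positions with no move are W. A position that does have a move is losing for the player to move precisely when every available move leads to a winning position for the opponent. Fill in the labels:
n=0: no move; the opponent has just taken the last stone and therefore loses → W
n=1: →0(W) only, which is W, so L
n=2: →1(L), so W
n=3: →1(L), so W
n=4: →3(W), 2(W) — all W, so L
n=5: →4(L), so W
n=6: →4(L), so W
n=7: →1(L), so W
n=8: →1(L), so W
n=9: →8(W), 7(W), 3(W), 2(W) — all W, so L
n=10: →9(L), so W
n=11: →9(L), so W
n=12: →11(W), 10(W), 6(W), 5(W) — all W, so L
n=13: →12(L), so W
n=14: →12(L), so W
n=15: →9(L), so W
n=16: →9(L), so W
n=17: →16(W), 15(W), 11(W), 10(W) — all W, so L
n=18: →17(L), so W
n=19: →17(L), so W
n=20: →19(W), 18(W), 14(W), 13(W) — all W, so L
n=21: →20(L), so W
n=22: →20(L), so W
n=23: →17(L), so W
n=24: →17(L), so W
n=25: →24(W), 23(W), 19(W), 18(W) — all W, so L
n=26: →25(L), so W
n=27: →25(L), so W
n=28: →27(W), 26(W), 22(W), 21(W) — all W, so L
n=29: →28(L), so W
n=30: →28(L), so W
n=31: →25(L), so W
n=32: →25(L), so W
n=33: →32(W), 31(W), 27(W), 26(W) — all W, so L
n=34: →33(L), so W
n=35: →33(L), so W
n=36: →35(W), 34(W), 30(W), 29(W) — all W, so L
n=37: →36(L), so W
n=38: →36(L), so W
n=39: →33(L), so W
The losing starting values of n are exactly the entries labelled L in this table (10 of them).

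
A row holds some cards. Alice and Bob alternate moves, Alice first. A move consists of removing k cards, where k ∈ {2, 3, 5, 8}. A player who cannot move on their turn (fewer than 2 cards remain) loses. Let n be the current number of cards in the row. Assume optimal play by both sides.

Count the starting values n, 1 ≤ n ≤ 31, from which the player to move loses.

7

Build the W/L table. Terminal = L. A non-terminal position is W if it has a move to some L; otherwise it is L.
n=0: no move → L
n=1: no move → L
n=2: W (go to 0, an L position)
n=3: W (go to 1, an L position)
n=4: W (go to 1, an L position)
n=5: W (go to 0, an L position)
n=6: W (go to 1, an L position)
n=7: L (options 5(W), 4(W), 2(W) are all W)
n=8: W (go to 0, an L position)
n=9: W (go to 7, an L position)
n=10: W (go to 7, an L position)
n=11: L (options 9(W), 8(W), 6(W), 3(W) are all W)
n=12: W (go to 7, an L position)
n=13: W (go to 11, an L position)
n=14: W (go to 11, an L position)
n=15: W (go to 7, an L position)
n=16: W (go to 11, an L position)
n=17: L (options 15(W), 14(W), 12(W), 9(W) are all W)
n=18: L (options 16(W), 15(W), 13(W), 10(W) are all W)
n=19: W (go to 17, an L position)
n=20: W (go to 18, an L position)
n=21: W (go to 18, an L position)
n=22: W (go to 17, an L position)
n=23: W (go to 18, an L position)
n=24: L (options 22(W), 21(W), 19(W), 16(W) are all W)
n=25: W (go to 17, an L position)
n=26: W (go to 24, an L position)
n=27: W (go to 24, an L position)
n=28: L (options 26(W), 25(W), 23(W), 20(W) are all W)
n=29: W (go to 24, an L position)
n=30: W (go to 28, an L position)
n=31: W (go to 28, an L position)
L entries with 1 ≤ n ≤ 31 (n=0 is outside the asked range and is not counted): n = 1, 7, 11, 17, 18, 24, 28; that makes 7.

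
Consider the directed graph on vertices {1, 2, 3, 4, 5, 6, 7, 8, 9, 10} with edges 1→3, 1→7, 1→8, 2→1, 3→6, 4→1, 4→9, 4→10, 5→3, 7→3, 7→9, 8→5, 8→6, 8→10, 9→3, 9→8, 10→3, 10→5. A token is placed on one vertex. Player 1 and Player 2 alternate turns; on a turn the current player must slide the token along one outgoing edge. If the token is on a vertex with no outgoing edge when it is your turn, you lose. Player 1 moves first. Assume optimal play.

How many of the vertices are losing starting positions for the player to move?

4

Positions with no move are L. A position that does have a move is losing for the player to move precisely when every available move leads to a winning position for the opponent. Fill in the labels:
Every edge goes from a vertex to one that appears earlier in the order 6, 3, 5, 10, 8, 9, 7, 1, 2, 4, so processing vertices in that order labels each vertex after all of its successors.
6: no outgoing edge → L
3: reaches L-position 6 → W
5: only reaches 3(W), which is W → L
10: reaches L-position 5 → W
8: reaches L-position 5 → W
9: only reaches 8(W), 3(W), all W → L
7: reaches L-position 9 → W
1: only reaches 7(W), 8(W), 3(W), all W → L
2: reaches L-position 1 → W
4: reaches L-position 1 → W
The L vertices are 1, 5, 6, 9; that is 4 in all.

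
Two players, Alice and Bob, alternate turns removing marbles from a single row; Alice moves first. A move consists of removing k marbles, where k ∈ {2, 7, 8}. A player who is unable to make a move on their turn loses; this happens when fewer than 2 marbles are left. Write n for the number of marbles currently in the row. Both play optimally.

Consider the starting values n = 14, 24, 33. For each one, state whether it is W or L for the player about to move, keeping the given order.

Work bottom-up. With no move the player to move loses. Otherwise the position is W if at least one move leads to an L position for the opponent, and L if every move leads to a W.
n=0: no move → L
n=1: no move → L
n=2: reaches L-position 0 → W
n=3: reaches L-position 1 → W
n=4: only reaches 2(W), which is W → L
n=5: only reaches 3(W), which is W → L
n=6: reaches L-position 4 → W
n=7: reaches L-position 5 → W
n=8: reaches L-position 1 → W
n=9: reaches L-position 1 → W
n=10: only reaches 8(W), 3(W), 2(W), all W → L
n=11: reaches L-position 4 → W
n=12: reaches L-position 10 → W
n=13: reaches L-position 5 → W
n=14: only reaches 12(W), 7(W), 6(W), all W → L
n=15: only reaches 13(W), 8(W), 7(W), all W → L
n=16: reaches L-position 14 → W
n=17: reaches L-position 15 → W
n=18: reaches L-position 10 → W
n=19: only reaches 17(W), 12(W), 11(W), all W → L
n=20: only reaches 18(W), 13(W), 12(W), all W → L
n=21: reaches L-position 19 → W
n=22: reaches L-position 20 → W
n=23: reaches L-position 15 → W
n=24: only reaches 22(W), 17(W), 16(W), all W → L
n=25: only reaches 23(W), 18(W), 17(W), all W → L
n=26: reaches L-position 24 → W
n=27: reaches L-position 25 → W
n=28: reaches L-position 20 → W
n=29: only reaches 27(W), 22(W), 21(W), all W → L
n=30: only reaches 28(W), 23(W), 22(W), all W → L
n=31: reaches L-position 29 → W
n=32: reaches L-position 30 → W
n=33: reaches L-position 25 → W

14: L, 24: L, 33: W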